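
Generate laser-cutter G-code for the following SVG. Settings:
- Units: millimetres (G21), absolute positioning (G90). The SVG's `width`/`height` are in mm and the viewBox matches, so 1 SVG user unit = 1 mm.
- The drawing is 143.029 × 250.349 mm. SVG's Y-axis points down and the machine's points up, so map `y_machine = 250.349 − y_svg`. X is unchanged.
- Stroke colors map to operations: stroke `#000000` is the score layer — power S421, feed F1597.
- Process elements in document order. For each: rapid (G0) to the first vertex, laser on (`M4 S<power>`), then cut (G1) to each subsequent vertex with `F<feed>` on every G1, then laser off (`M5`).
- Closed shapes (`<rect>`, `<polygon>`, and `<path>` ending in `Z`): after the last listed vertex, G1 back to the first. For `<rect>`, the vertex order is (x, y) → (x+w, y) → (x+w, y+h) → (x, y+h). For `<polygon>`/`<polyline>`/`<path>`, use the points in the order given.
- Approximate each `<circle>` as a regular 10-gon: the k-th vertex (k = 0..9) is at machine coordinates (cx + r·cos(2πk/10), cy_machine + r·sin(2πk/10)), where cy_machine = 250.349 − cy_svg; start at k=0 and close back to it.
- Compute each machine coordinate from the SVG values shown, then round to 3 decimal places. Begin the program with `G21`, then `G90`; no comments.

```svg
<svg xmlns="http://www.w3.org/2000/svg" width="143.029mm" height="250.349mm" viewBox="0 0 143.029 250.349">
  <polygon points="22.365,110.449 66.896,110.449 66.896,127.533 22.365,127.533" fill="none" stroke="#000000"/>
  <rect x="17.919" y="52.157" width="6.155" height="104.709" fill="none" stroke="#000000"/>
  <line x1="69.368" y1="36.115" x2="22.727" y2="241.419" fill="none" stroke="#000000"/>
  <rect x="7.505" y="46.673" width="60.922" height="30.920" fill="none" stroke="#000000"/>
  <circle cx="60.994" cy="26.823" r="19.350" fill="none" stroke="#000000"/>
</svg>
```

viewBox `0 0 143.029 250.349` with mm width/height → 1 unit = 1 mm. Flip: y_m = 250.349 − y_svg.

**Shape 1** — `<polygon>` rectangle, stroke `#000000` → score (S421, F1597). Machine vertices: (22.365,139.900) → (66.896,139.900) → (66.896,122.816) → (22.365,122.816) → (22.365,139.900). Closed: final G1 returns to the first vertex.

**Shape 2** — `<rect>` rectangle, stroke `#000000` → score (S421, F1597). Machine vertices: (17.919,198.192) → (24.074,198.192) → (24.074,93.483) → (17.919,93.483) → (17.919,198.192). Closed: final G1 returns to the first vertex.

**Shape 3** — `<line>` line segment, stroke `#000000` → score (S421, F1597). Machine vertices: (69.368,214.234) → (22.727,8.930). Open path.

**Shape 4** — `<rect>` rectangle, stroke `#000000` → score (S421, F1597). Machine vertices: (7.505,203.676) → (68.427,203.676) → (68.427,172.756) → (7.505,172.756) → (7.505,203.676). Closed: final G1 returns to the first vertex.

**Shape 5** — `<circle>` circle, stroke `#000000` → score (S421, F1597). Machine vertices: (80.344,223.526) → (76.648,234.900) → (66.973,241.929) → (55.015,241.929) → (45.340,234.900) → (41.644,223.526) → (45.340,212.152) → (55.015,205.123) → (66.973,205.123) → (76.648,212.152) → (80.344,223.526). Closed: final G1 returns to the first vertex.

G21
G90
G0 X22.365 Y139.900
M4 S421
G1 X66.896 Y139.900 F1597
G1 X66.896 Y122.816 F1597
G1 X22.365 Y122.816 F1597
G1 X22.365 Y139.900 F1597
M5
G0 X17.919 Y198.192
M4 S421
G1 X24.074 Y198.192 F1597
G1 X24.074 Y93.483 F1597
G1 X17.919 Y93.483 F1597
G1 X17.919 Y198.192 F1597
M5
G0 X69.368 Y214.234
M4 S421
G1 X22.727 Y8.930 F1597
M5
G0 X7.505 Y203.676
M4 S421
G1 X68.427 Y203.676 F1597
G1 X68.427 Y172.756 F1597
G1 X7.505 Y172.756 F1597
G1 X7.505 Y203.676 F1597
M5
G0 X80.344 Y223.526
M4 S421
G1 X76.648 Y234.900 F1597
G1 X66.973 Y241.929 F1597
G1 X55.015 Y241.929 F1597
G1 X45.340 Y234.900 F1597
G1 X41.644 Y223.526 F1597
G1 X45.340 Y212.152 F1597
G1 X55.015 Y205.123 F1597
G1 X66.973 Y205.123 F1597
G1 X76.648 Y212.152 F1597
G1 X80.344 Y223.526 F1597
M5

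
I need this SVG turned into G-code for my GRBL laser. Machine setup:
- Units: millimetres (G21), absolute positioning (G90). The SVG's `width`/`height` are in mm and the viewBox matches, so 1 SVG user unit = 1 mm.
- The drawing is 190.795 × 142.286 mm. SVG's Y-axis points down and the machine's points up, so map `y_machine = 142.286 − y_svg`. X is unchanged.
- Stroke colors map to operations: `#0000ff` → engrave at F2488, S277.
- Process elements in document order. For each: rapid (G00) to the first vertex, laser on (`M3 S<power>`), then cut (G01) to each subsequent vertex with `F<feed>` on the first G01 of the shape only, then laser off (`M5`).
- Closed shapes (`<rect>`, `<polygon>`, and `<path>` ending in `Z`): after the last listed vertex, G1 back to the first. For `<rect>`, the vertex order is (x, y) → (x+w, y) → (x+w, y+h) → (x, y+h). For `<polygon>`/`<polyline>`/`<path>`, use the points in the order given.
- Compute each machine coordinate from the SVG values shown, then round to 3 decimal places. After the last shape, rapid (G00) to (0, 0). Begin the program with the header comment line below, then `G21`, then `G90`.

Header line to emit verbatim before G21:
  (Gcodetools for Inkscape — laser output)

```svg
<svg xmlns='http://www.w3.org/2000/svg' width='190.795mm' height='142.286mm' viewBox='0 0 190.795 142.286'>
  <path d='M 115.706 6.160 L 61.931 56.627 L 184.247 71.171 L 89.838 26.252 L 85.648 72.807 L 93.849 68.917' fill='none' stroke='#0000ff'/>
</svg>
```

(Gcodetools for Inkscape — laser output)
G21
G90
G00 X115.706 Y136.126
M3 S277
G01 X61.931 Y85.659 F2488
G01 X184.247 Y71.115
G01 X89.838 Y116.034
G01 X85.648 Y69.479
G01 X93.849 Y73.369
M5
G00 X0.000 Y0.000

1 u = 1 mm; y_m = 142.286 − y.

[1] `<path>` open polyline, #0000ff→engrave S277 F2488: (115.706,136.126) → (61.931,85.659) → (184.247,71.115) → (89.838,116.034) → (85.648,69.479) → (93.849,73.369)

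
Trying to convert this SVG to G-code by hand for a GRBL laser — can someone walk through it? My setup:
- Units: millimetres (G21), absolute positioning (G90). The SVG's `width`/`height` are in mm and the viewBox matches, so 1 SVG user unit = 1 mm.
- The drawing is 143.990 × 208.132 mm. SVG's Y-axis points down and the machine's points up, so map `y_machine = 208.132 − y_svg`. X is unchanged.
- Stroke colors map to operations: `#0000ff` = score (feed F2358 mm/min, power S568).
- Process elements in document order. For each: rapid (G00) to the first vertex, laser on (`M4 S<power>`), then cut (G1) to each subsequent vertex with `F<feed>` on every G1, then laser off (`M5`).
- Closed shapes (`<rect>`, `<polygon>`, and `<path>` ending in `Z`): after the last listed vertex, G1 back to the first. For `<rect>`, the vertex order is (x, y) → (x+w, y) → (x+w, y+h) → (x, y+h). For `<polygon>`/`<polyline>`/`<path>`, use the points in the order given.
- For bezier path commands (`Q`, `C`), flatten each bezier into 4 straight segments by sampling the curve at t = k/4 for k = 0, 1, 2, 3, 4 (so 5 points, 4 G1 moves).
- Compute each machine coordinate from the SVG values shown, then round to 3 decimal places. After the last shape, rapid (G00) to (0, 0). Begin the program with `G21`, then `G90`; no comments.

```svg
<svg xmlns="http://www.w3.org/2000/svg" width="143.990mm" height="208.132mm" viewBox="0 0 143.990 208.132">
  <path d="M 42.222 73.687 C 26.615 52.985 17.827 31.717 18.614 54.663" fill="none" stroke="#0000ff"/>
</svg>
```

Since the viewBox matches the mm dimensions, user units are millimetres directly. The only transform is the Y-flip y_m = 208.132 − y_svg.

Shape 1 is a cubic bezier drawn with `<path>`. Its stroke #0000ff means score at S568, F2358. After flipping Y the toolpath is (42.222,134.445) → (31.838,149.378) → (24.270,160.325) → (19.776,163.088) → (18.614,153.469).

G21
G90
G00 X42.222 Y134.445
M4 S568
G1 X31.838 Y149.378 F2358
G1 X24.270 Y160.325 F2358
G1 X19.776 Y163.088 F2358
G1 X18.614 Y153.469 F2358
M5
G00 X0.000 Y0.000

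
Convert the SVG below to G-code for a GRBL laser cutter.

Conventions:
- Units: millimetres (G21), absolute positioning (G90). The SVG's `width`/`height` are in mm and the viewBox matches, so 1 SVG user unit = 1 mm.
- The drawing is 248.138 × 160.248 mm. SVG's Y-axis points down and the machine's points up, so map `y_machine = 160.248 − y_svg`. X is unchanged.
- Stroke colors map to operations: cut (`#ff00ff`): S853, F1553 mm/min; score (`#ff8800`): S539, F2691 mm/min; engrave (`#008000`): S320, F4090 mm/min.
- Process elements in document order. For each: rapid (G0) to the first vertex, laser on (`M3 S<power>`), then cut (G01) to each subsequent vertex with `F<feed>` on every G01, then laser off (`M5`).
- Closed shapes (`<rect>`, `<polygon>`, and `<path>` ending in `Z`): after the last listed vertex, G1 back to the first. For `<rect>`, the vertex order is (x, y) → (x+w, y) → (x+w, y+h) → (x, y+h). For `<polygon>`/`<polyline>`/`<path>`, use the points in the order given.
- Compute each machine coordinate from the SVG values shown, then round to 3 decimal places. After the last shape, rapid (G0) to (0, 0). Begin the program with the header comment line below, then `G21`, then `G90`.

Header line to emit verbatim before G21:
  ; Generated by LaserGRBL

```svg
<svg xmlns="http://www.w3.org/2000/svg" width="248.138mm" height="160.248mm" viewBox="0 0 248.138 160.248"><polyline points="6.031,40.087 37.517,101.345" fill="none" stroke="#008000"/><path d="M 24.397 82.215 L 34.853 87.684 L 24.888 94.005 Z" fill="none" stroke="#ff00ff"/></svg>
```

Since the viewBox matches the mm dimensions, user units are millimetres directly. The only transform is the Y-flip y_m = 160.248 − y_svg.

Shape 1 is a line segment drawn with `<polyline>`. Its stroke #008000 means engrave at S320, F4090. After flipping Y the toolpath is (6.031,120.161) → (37.517,58.903).

Shape 2 is a regular polygon drawn with `<path>`. Its stroke #ff00ff means cut at S853, F1553. After flipping Y the toolpath is (24.397,78.033) → (34.853,72.564) → (24.888,66.243) → (24.397,78.033), returning to the start.

; Generated by LaserGRBL
G21
G90
G0 X6.031 Y120.161
M3 S320
G01 X37.517 Y58.903 F4090
M5
G0 X24.397 Y78.033
M3 S853
G01 X34.853 Y72.564 F1553
G01 X24.888 Y66.243 F1553
G01 X24.397 Y78.033 F1553
M5
G0 X0.000 Y0.000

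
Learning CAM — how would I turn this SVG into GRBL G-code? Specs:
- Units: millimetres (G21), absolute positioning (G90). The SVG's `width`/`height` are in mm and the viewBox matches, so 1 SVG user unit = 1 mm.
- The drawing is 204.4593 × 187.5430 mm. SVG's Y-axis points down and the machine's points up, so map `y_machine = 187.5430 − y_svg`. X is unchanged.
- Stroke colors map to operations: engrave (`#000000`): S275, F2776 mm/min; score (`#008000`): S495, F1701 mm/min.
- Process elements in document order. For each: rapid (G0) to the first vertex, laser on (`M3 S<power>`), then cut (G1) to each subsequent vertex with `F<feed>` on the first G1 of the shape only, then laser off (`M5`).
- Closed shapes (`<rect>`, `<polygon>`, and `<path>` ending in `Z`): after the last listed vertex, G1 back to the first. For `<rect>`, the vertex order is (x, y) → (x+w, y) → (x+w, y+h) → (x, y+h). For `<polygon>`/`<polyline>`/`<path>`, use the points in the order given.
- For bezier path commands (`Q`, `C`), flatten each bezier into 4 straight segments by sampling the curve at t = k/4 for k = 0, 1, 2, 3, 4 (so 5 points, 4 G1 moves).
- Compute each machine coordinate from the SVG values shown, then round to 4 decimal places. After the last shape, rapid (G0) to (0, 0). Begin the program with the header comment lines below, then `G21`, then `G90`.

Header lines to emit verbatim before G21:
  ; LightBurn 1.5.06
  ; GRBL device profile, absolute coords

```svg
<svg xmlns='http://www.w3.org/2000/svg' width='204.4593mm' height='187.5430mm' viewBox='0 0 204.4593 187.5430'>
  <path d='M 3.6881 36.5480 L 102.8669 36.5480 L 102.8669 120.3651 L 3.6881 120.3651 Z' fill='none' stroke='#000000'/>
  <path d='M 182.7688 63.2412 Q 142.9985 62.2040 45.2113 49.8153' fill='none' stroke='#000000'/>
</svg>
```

; LightBurn 1.5.06
; GRBL device profile, absolute coords
G21
G90
G0 X3.6881 Y150.9950
M3 S275
G1 X102.8669 Y150.9950 F2776
G1 X102.8669 Y67.1779
G1 X3.6881 Y67.1779
G1 X3.6881 Y150.9950
M5
G0 X182.7688 Y124.3018
M3 S275
G1 X159.2576 Y125.5299 F2776
G1 X128.4943 Y128.1769
G1 X90.4788 Y132.2428
G1 X45.2113 Y137.7277
M5
G0 X0.0000 Y0.0000

viewBox `0 0 204.4593 187.5430` with mm width/height → 1 unit = 1 mm. Flip: y_m = 187.5430 − y_svg.

**Shape 1** — `<path>` rectangle, stroke `#000000` → engrave (S275, F2776). Machine vertices: (3.6881,150.9950) → (102.8669,150.9950) → (102.8669,67.1779) → (3.6881,67.1779) → (3.6881,150.9950). Closed: final G1 returns to the first vertex.

**Shape 2** — `<path>` quadratic bezier, stroke `#000000` → engrave (S275, F2776). Control points (SVG): P0=(182.7688,63.2412), P1=(142.9985,62.2040), P2=(45.2113,49.8153); sampled at t=k/4. Machine vertices: (182.7688,124.3018) → (159.2576,125.5299) → (128.4943,128.1769) → (90.4788,132.2428) → (45.2113,137.7277). Open path.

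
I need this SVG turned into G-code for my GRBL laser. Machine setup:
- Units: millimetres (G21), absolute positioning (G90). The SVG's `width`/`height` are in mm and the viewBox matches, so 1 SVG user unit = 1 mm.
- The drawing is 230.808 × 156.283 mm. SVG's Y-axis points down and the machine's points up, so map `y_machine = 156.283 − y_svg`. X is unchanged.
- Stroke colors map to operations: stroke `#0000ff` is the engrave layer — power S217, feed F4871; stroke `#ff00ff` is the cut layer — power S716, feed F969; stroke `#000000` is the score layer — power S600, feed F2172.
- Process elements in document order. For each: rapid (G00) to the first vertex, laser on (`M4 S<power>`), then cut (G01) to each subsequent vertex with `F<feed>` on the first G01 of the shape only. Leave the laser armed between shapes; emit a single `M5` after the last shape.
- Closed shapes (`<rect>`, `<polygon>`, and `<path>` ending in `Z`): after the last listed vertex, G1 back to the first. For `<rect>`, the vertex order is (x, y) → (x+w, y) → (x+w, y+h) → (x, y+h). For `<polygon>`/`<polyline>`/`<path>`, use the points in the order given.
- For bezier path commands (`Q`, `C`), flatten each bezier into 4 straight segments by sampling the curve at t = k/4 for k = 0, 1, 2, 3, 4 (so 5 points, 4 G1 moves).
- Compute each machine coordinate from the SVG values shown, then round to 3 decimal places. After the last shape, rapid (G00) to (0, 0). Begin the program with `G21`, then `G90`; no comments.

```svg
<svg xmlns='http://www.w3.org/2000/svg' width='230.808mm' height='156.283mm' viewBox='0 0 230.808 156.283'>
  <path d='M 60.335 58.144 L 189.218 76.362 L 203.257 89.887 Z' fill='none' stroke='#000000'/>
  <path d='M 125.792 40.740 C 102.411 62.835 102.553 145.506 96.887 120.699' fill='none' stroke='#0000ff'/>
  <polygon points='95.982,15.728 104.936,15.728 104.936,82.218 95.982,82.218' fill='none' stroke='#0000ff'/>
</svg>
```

viewBox `0 0 230.808 156.283` with mm width/height → 1 unit = 1 mm. Flip: y_m = 156.283 − y_svg.

**Shape 1** — `<path>` closed polygon, stroke `#000000` → score (S600, F2172). Machine vertices: (60.335,98.139) → (189.218,79.921) → (203.257,66.396) → (60.335,98.139). Closed: final G1 returns to the first vertex.

**Shape 2** — `<path>` cubic bezier, stroke `#0000ff` → engrave (S217, F4871). Control points (SVG): P0=(125.792,40.740), P1=(102.411,62.835), P2=(102.553,145.506), P3=(96.887,120.699); sampled at t=k/4. Machine vertices: (125.792,115.543) → (112.209,90.240) → (104.696,57.975) → (100.506,34.505) → (96.887,35.584). Open path.

**Shape 3** — `<polygon>` rectangle, stroke `#0000ff` → engrave (S217, F4871). Machine vertices: (95.982,140.555) → (104.936,140.555) → (104.936,74.065) → (95.982,74.065) → (95.982,140.555). Closed: final G1 returns to the first vertex.

G21
G90
G00 X60.335 Y98.139
M4 S600
G01 X189.218 Y79.921 F2172
G01 X203.257 Y66.396
G01 X60.335 Y98.139
G00 X125.792 Y115.543
M4 S217
G01 X112.209 Y90.240 F4871
G01 X104.696 Y57.975
G01 X100.506 Y34.505
G01 X96.887 Y35.584
G00 X95.982 Y140.555
M4 S217
G01 X104.936 Y140.555 F4871
G01 X104.936 Y74.065
G01 X95.982 Y74.065
G01 X95.982 Y140.555
M5
G00 X0.000 Y0.000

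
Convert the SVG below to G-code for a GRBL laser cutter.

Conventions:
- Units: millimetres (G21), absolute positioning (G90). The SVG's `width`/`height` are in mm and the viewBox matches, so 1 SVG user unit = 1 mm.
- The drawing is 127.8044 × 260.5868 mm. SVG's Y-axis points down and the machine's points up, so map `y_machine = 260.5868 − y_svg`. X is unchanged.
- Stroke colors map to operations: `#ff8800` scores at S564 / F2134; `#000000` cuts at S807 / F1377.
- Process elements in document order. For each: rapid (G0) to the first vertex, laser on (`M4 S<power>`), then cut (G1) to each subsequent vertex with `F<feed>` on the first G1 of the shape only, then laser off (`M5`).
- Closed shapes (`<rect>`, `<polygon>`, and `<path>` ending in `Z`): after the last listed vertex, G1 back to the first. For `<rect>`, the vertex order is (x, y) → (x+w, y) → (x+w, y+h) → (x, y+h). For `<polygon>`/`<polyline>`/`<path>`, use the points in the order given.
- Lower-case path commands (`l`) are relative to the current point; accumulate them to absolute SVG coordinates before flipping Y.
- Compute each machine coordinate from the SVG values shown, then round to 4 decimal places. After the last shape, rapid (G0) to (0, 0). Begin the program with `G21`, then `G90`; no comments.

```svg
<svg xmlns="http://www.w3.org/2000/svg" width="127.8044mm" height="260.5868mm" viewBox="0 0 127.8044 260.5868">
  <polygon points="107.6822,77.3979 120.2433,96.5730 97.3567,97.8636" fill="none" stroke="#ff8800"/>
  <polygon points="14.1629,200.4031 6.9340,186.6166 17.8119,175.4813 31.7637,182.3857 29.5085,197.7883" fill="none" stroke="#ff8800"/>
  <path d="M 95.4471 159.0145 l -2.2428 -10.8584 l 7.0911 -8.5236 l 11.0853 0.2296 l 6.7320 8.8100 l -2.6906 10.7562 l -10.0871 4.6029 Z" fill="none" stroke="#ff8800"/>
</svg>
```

viewBox `0 0 127.8044 260.5868` with mm width/height → 1 unit = 1 mm. Flip: y_m = 260.5868 − y_svg.

**Shape 1** — `<polygon>` regular polygon, stroke `#ff8800` → score (S564, F2134). Machine vertices: (107.6822,183.1889) → (120.2433,164.0138) → (97.3567,162.7232) → (107.6822,183.1889). Closed: final G1 returns to the first vertex.

**Shape 2** — `<polygon>` regular polygon, stroke `#ff8800` → score (S564, F2134). Machine vertices: (14.1629,60.1837) → (6.9340,73.9702) → (17.8119,85.1055) → (31.7637,78.2011) → (29.5085,62.7985) → (14.1629,60.1837). Closed: final G1 returns to the first vertex.

**Shape 3** — `<path>` regular polygon, stroke `#ff8800` → score (S564, F2134). Machine vertices: (95.4471,101.5723) → (93.2043,112.4307) → (100.2954,120.9543) → (111.3807,120.7247) → (118.1127,111.9147) → (115.4221,101.1585) → (105.3350,96.5556) → (95.4471,101.5723). Closed: final G1 returns to the first vertex.

G21
G90
G0 X107.6822 Y183.1889
M4 S564
G1 X120.2433 Y164.0138 F2134
G1 X97.3567 Y162.7232
G1 X107.6822 Y183.1889
M5
G0 X14.1629 Y60.1837
M4 S564
G1 X6.9340 Y73.9702 F2134
G1 X17.8119 Y85.1055
G1 X31.7637 Y78.2011
G1 X29.5085 Y62.7985
G1 X14.1629 Y60.1837
M5
G0 X95.4471 Y101.5723
M4 S564
G1 X93.2043 Y112.4307 F2134
G1 X100.2954 Y120.9543
G1 X111.3807 Y120.7247
G1 X118.1127 Y111.9147
G1 X115.4221 Y101.1585
G1 X105.3350 Y96.5556
G1 X95.4471 Y101.5723
M5
G0 X0.0000 Y0.0000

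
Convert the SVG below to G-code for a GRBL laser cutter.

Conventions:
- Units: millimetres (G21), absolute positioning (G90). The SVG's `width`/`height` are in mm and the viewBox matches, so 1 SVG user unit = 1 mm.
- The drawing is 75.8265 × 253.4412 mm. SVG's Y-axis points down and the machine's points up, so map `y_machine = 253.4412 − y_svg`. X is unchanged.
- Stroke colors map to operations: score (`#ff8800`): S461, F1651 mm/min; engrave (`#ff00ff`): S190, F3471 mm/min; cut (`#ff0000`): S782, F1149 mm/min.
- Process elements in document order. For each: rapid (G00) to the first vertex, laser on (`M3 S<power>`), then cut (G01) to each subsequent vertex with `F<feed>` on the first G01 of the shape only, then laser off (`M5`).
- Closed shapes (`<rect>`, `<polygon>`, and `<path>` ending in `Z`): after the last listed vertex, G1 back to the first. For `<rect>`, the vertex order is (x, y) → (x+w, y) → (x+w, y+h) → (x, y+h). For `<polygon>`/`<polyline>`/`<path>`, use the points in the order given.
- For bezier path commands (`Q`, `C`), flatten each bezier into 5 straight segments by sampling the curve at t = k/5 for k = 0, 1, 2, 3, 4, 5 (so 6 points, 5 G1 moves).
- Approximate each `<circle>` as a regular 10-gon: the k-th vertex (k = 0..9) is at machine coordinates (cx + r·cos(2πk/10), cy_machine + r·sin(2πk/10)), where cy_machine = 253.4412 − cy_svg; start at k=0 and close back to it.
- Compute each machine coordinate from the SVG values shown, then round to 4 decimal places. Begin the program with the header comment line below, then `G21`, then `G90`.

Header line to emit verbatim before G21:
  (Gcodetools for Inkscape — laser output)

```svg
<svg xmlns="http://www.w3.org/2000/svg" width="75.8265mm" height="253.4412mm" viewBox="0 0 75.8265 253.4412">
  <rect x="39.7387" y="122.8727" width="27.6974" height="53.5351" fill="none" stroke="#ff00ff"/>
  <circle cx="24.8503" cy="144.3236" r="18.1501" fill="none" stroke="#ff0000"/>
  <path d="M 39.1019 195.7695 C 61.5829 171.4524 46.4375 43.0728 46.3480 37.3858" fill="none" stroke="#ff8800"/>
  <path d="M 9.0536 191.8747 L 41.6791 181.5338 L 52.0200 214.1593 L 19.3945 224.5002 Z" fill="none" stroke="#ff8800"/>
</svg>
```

Since the viewBox matches the mm dimensions, user units are millimetres directly. The only transform is the Y-flip y_m = 253.4412 − y_svg.

Shape 1 is a rectangle drawn with `<rect>`. Its stroke #ff00ff means engrave at S190, F3471. After flipping Y the toolpath is (39.7387,130.5685) → (67.4361,130.5685) → (67.4361,77.0334) → (39.7387,77.0334) → (39.7387,130.5685), returning to the start.

Shape 2 is a circle drawn with `<circle>`. Its stroke #ff0000 means cut at S782, F1149. After flipping Y the toolpath is (43.0004,109.1176) → (39.5340,119.7860) → (30.4590,126.3794) → (19.2416,126.3794) → (10.1666,119.7860) → (6.7002,109.1176) → (10.1666,98.4492) → (19.2416,91.8558) → (30.4590,91.8558) → (39.5340,98.4492) → (43.0004,109.1176), returning to the start.

Shape 3 is a cubic bezier drawn with `<path>`. Its stroke #ff8800 means score at S461, F1651. After flipping Y the toolpath is (39.1019,57.6717) → (48.4968,82.9354) → (51.3901,122.2899) → (50.3106,164.8509) → (47.7869,199.7341) → (46.3480,216.0554).

Shape 4 is a regular polygon drawn with `<path>`. Its stroke #ff8800 means score at S461, F1651. After flipping Y the toolpath is (9.0536,61.5665) → (41.6791,71.9074) → (52.0200,39.2819) → (19.3945,28.9410) → (9.0536,61.5665), returning to the start.

(Gcodetools for Inkscape — laser output)
G21
G90
G00 X39.7387 Y130.5685
M3 S190
G01 X67.4361 Y130.5685 F3471
G01 X67.4361 Y77.0334
G01 X39.7387 Y77.0334
G01 X39.7387 Y130.5685
M5
G00 X43.0004 Y109.1176
M3 S782
G01 X39.5340 Y119.7860 F1149
G01 X30.4590 Y126.3794
G01 X19.2416 Y126.3794
G01 X10.1666 Y119.7860
G01 X6.7002 Y109.1176
G01 X10.1666 Y98.4492
G01 X19.2416 Y91.8558
G01 X30.4590 Y91.8558
G01 X39.5340 Y98.4492
G01 X43.0004 Y109.1176
M5
G00 X39.1019 Y57.6717
M3 S461
G01 X48.4968 Y82.9354 F1651
G01 X51.3901 Y122.2899
G01 X50.3106 Y164.8509
G01 X47.7869 Y199.7341
G01 X46.3480 Y216.0554
M5
G00 X9.0536 Y61.5665
M3 S461
G01 X41.6791 Y71.9074 F1651
G01 X52.0200 Y39.2819
G01 X19.3945 Y28.9410
G01 X9.0536 Y61.5665
M5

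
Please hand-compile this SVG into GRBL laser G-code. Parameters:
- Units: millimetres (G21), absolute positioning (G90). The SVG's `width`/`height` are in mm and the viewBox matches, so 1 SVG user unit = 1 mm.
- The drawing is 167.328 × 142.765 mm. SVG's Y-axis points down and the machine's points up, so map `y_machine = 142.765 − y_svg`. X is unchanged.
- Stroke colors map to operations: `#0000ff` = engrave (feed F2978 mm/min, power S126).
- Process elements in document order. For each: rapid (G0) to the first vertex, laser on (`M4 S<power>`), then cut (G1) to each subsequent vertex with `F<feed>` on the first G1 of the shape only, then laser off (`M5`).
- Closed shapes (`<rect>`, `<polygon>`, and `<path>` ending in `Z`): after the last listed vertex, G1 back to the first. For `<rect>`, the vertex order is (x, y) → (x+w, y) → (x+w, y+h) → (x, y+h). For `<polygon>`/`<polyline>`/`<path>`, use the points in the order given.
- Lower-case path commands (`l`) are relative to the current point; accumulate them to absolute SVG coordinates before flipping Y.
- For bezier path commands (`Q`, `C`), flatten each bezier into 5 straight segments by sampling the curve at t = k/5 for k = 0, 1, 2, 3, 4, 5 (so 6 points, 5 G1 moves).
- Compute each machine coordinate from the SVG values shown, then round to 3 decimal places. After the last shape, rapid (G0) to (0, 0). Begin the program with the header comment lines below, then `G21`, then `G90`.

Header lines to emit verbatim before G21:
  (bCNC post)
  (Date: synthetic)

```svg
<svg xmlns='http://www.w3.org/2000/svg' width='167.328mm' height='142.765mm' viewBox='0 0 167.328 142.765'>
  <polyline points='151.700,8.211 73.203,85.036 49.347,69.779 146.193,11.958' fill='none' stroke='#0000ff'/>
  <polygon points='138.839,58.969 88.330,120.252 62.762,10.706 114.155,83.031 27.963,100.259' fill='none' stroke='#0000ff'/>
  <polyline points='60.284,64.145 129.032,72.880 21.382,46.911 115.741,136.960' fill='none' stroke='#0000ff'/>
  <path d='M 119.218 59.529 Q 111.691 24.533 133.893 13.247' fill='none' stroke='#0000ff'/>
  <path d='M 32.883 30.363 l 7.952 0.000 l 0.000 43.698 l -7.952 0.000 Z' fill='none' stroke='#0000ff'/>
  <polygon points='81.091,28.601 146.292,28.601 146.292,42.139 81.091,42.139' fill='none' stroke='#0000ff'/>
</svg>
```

1 u = 1 mm; y_m = 142.765 − y.

[1] `<polyline>` open polyline, #0000ff→engrave S126 F2978: (151.700,134.554) → (73.203,57.729) → (49.347,72.986) → (146.193,130.807)

[2] `<polygon>` closed polygon, #0000ff→engrave S126 F2978: (138.839,83.796) → (88.330,22.513) → (62.762,132.059) → (114.155,59.734) → (27.963,42.506) → (138.839,83.796) (closed)

[3] `<polyline>` open polyline, #0000ff→engrave S126 F2978: (60.284,78.620) → (129.032,69.885) → (21.382,95.854) → (115.741,5.805)

[4] `<path>` quadratic bezier, #0000ff→engrave S126 F2978: (119.218,83.236) → (117.396,96.286) → (117.953,107.439) → (120.888,116.696) → (126.201,124.055) → (133.893,129.518)

[5] `<path>` rectangle, #0000ff→engrave S126 F2978: (32.883,112.402) → (40.835,112.402) → (40.835,68.704) → (32.883,68.704) → (32.883,112.402) (closed)

[6] `<polygon>` rectangle, #0000ff→engrave S126 F2978: (81.091,114.164) → (146.292,114.164) → (146.292,100.626) → (81.091,100.626) → (81.091,114.164) (closed)

(bCNC post)
(Date: synthetic)
G21
G90
G0 X151.700 Y134.554
M4 S126
G1 X73.203 Y57.729 F2978
G1 X49.347 Y72.986
G1 X146.193 Y130.807
M5
G0 X138.839 Y83.796
M4 S126
G1 X88.330 Y22.513 F2978
G1 X62.762 Y132.059
G1 X114.155 Y59.734
G1 X27.963 Y42.506
G1 X138.839 Y83.796
M5
G0 X60.284 Y78.620
M4 S126
G1 X129.032 Y69.885 F2978
G1 X21.382 Y95.854
G1 X115.741 Y5.805
M5
G0 X119.218 Y83.236
M4 S126
G1 X117.396 Y96.286 F2978
G1 X117.953 Y107.439
G1 X120.888 Y116.696
G1 X126.201 Y124.055
G1 X133.893 Y129.518
M5
G0 X32.883 Y112.402
M4 S126
G1 X40.835 Y112.402 F2978
G1 X40.835 Y68.704
G1 X32.883 Y68.704
G1 X32.883 Y112.402
M5
G0 X81.091 Y114.164
M4 S126
G1 X146.292 Y114.164 F2978
G1 X146.292 Y100.626
G1 X81.091 Y100.626
G1 X81.091 Y114.164
M5
G0 X0.000 Y0.000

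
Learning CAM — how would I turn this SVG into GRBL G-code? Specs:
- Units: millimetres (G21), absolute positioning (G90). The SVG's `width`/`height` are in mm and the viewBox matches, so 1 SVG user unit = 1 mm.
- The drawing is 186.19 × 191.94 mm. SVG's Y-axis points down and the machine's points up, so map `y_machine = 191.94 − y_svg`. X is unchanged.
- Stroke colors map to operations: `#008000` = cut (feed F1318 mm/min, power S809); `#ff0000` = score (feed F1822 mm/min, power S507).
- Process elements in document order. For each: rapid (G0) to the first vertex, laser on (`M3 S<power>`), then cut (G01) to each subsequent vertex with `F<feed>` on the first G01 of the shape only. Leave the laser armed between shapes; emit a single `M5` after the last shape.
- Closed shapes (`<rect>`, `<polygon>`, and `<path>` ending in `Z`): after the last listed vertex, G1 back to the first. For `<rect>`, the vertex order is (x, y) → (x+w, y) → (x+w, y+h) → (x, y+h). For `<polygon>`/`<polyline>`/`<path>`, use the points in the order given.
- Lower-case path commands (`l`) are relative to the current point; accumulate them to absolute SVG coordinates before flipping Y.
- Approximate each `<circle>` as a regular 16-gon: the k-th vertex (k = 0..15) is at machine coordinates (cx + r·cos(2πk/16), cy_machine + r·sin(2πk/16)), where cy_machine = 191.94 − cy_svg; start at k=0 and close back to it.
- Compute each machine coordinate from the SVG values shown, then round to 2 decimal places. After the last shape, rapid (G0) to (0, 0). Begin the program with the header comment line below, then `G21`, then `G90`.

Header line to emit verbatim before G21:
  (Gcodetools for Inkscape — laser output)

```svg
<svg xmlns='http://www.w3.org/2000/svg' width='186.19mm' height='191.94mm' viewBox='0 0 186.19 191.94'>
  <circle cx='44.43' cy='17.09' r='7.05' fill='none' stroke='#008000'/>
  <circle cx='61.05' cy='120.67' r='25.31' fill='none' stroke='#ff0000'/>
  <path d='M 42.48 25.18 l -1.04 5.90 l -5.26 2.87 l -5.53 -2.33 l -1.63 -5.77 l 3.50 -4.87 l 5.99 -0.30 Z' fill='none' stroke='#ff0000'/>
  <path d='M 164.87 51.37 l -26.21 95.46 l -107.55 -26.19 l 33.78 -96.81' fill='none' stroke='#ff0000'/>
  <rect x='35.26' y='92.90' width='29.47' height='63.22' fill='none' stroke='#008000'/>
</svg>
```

(Gcodetools for Inkscape — laser output)
G21
G90
G0 X51.48 Y174.85
M3 S809
G01 X50.94 Y177.55 F1318
G01 X49.42 Y179.84
G01 X47.13 Y181.36
G01 X44.43 Y181.90
G01 X41.73 Y181.36
G01 X39.44 Y179.84
G01 X37.92 Y177.55
G01 X37.38 Y174.85
G01 X37.92 Y172.15
G01 X39.44 Y169.86
G01 X41.73 Y168.34
G01 X44.43 Y167.80
G01 X47.13 Y168.34
G01 X49.42 Y169.86
G01 X50.94 Y172.15
G01 X51.48 Y174.85
G0 X86.36 Y71.27
M3 S507
G01 X84.43 Y80.96 F1822
G01 X78.95 Y89.17
G01 X70.74 Y94.65
G01 X61.05 Y96.58
G01 X51.36 Y94.65
G01 X43.15 Y89.17
G01 X37.67 Y80.96
G01 X35.74 Y71.27
G01 X37.67 Y61.58
G01 X43.15 Y53.37
G01 X51.36 Y47.89
G01 X61.05 Y45.96
G01 X70.74 Y47.89
G01 X78.95 Y53.37
G01 X84.43 Y61.58
G01 X86.36 Y71.27
G0 X42.48 Y166.76
M3 S507
G01 X41.44 Y160.86 F1822
G01 X36.18 Y157.99
G01 X30.65 Y160.32
G01 X29.02 Y166.09
G01 X32.52 Y170.96
G01 X38.51 Y171.26
G01 X42.48 Y166.76
G0 X164.87 Y140.57
M3 S507
G01 X138.66 Y45.11 F1822
G01 X31.11 Y71.30
G01 X64.89 Y168.11
G0 X35.26 Y99.04
M3 S809
G01 X64.73 Y99.04 F1318
G01 X64.73 Y35.82
G01 X35.26 Y35.82
G01 X35.26 Y99.04
M5
G0 X0.00 Y0.00

1 u = 1 mm; y_m = 191.94 − y.

[1] `<circle>` circle, #008000→cut S809 F1318: (51.48,174.85) → (50.94,177.55) → (49.42,179.84) → (47.13,181.36) → (44.43,181.90) → (41.73,181.36) → (39.44,179.84) → (37.92,177.55) → (37.38,174.85) → (37.92,172.15) → (39.44,169.86) → (41.73,168.34) → (44.43,167.80) → (47.13,168.34) → (49.42,169.86) → (50.94,172.15) → (51.48,174.85) (closed)

[2] `<circle>` circle, #ff0000→score S507 F1822: (86.36,71.27) → (84.43,80.96) → (78.95,89.17) → (70.74,94.65) → (61.05,96.58) → (51.36,94.65) → (43.15,89.17) → (37.67,80.96) → (35.74,71.27) → (37.67,61.58) → (43.15,53.37) → (51.36,47.89) → (61.05,45.96) → (70.74,47.89) → (78.95,53.37) → (84.43,61.58) → (86.36,71.27) (closed)

[3] `<path>` regular polygon, #ff0000→score S507 F1822: (42.48,166.76) → (41.44,160.86) → (36.18,157.99) → (30.65,160.32) → (29.02,166.09) → (32.52,170.96) → (38.51,171.26) → (42.48,166.76) (closed)

[4] `<path>` open polyline, #ff0000→score S507 F1822: (164.87,140.57) → (138.66,45.11) → (31.11,71.30) → (64.89,168.11)

[5] `<rect>` rectangle, #008000→cut S809 F1318: (35.26,99.04) → (64.73,99.04) → (64.73,35.82) → (35.26,35.82) → (35.26,99.04) (closed)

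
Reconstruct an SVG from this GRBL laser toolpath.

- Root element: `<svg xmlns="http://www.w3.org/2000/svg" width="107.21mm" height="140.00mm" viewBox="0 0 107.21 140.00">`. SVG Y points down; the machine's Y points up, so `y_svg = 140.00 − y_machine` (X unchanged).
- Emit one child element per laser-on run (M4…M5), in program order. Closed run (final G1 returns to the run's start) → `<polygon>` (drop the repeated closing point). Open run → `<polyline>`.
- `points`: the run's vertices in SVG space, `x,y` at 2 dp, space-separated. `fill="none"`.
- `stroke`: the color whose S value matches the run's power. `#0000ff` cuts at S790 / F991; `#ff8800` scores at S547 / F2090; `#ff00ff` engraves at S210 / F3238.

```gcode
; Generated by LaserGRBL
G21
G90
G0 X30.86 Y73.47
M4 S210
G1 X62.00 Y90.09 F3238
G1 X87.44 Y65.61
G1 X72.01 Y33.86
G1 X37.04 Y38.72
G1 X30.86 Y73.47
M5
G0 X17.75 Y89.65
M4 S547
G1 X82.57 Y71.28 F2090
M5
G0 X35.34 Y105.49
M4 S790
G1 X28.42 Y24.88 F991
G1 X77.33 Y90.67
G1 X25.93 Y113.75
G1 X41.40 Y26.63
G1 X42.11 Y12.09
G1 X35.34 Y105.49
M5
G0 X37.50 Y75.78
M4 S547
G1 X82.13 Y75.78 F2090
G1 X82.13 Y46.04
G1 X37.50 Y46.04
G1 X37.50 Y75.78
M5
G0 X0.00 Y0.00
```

<svg xmlns="http://www.w3.org/2000/svg" width="107.21mm" height="140.00mm" viewBox="0 0 107.21 140.00">
  <polygon points="30.86,66.53 62.00,49.91 87.44,74.39 72.01,106.14 37.04,101.28" fill="none" stroke="#ff00ff"/>
  <polyline points="17.75,50.35 82.57,68.72" fill="none" stroke="#ff8800"/>
  <polygon points="35.34,34.51 28.42,115.12 77.33,49.33 25.93,26.25 41.40,113.37 42.11,127.91" fill="none" stroke="#0000ff"/>
  <polygon points="37.50,64.22 82.13,64.22 82.13,93.96 37.50,93.96" fill="none" stroke="#ff8800"/>
</svg>

Machine Y-up, SVG Y-down with viewBox height 140.00, so y_svg = 140.00 − y_machine; X carries over.

Run 1: the run's S210 means `#ff00ff` (engrave). The run returns to its start, so emit a `<polygon>` with points (Y-flipped): 30.86,66.53 62.00,49.91 87.44,74.39 72.01,106.14 37.04,101.28.

Run 2: S547 ⇒ score layer `#ff8800`. The run is open, so emit a `<polyline>` with points (Y-flipped): 17.75,50.35 82.57,68.72.

Run 3: power S790 maps to stroke `#0000ff` (cut). The run returns to its start, so emit a `<polygon>` with points (Y-flipped): 35.34,34.51 28.42,115.12 77.33,49.33 25.93,26.25 41.40,113.37 42.11,127.91.

Run 4: the run's S547 means `#ff8800` (score). The run returns to its start, so emit a `<polygon>` with points (Y-flipped): 37.50,64.22 82.13,64.22 82.13,93.96 37.50,93.96.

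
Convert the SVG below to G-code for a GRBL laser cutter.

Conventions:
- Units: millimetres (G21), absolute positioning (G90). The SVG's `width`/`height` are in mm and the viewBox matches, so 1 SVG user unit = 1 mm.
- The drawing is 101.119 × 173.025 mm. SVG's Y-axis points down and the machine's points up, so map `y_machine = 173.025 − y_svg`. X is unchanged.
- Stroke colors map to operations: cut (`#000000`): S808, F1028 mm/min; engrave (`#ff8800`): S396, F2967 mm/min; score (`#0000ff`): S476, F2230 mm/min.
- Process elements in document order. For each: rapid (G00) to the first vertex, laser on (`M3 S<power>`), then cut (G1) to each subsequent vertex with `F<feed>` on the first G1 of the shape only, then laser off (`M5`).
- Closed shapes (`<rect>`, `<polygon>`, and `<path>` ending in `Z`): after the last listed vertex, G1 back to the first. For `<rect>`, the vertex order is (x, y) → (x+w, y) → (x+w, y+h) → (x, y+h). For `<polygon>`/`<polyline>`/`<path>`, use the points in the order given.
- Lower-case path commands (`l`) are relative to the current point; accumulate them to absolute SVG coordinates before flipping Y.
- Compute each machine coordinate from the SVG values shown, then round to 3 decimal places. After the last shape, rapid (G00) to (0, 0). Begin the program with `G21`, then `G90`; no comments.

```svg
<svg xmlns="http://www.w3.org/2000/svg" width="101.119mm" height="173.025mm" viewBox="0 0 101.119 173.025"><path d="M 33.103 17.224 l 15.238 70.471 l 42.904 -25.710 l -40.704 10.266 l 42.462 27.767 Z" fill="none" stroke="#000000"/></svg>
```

viewBox `0 0 101.119 173.025` with mm width/height → 1 unit = 1 mm. Flip: y_m = 173.025 − y_svg.

**Shape 1** — `<path>` closed polygon, stroke `#000000` → cut (S808, F1028). Machine vertices: (33.103,155.801) → (48.341,85.330) → (91.245,111.040) → (50.541,100.774) → (93.003,73.007) → (33.103,155.801). Closed: final G1 returns to the first vertex.

G21
G90
G00 X33.103 Y155.801
M3 S808
G1 X48.341 Y85.330 F1028
G1 X91.245 Y111.040
G1 X50.541 Y100.774
G1 X93.003 Y73.007
G1 X33.103 Y155.801
M5
G00 X0.000 Y0.000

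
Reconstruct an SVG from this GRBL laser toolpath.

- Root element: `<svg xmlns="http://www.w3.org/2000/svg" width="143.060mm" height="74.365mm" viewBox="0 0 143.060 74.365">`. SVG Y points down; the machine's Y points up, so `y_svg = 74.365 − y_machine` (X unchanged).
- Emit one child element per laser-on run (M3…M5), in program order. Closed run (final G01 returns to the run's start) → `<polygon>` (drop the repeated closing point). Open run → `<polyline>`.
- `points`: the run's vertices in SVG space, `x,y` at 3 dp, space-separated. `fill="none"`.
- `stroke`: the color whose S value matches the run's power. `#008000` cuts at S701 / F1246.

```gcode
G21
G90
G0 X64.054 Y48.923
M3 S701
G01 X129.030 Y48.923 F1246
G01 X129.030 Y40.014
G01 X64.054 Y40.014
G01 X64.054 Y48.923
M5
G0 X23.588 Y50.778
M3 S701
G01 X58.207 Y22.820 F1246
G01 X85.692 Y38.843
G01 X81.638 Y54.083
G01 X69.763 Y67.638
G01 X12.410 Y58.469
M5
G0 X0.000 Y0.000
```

<svg xmlns="http://www.w3.org/2000/svg" width="143.060mm" height="74.365mm" viewBox="0 0 143.060 74.365">
  <polygon points="64.054,25.442 129.030,25.442 129.030,34.351 64.054,34.351" fill="none" stroke="#008000"/>
  <polyline points="23.588,23.587 58.207,51.545 85.692,35.522 81.638,20.282 69.763,6.727 12.410,15.896" fill="none" stroke="#008000"/>
</svg>

Machine Y-up, SVG Y-down with viewBox height 74.365, so y_svg = 74.365 − y_machine; X carries over. Every run uses S701, so all elements get stroke `#008000` (cut).

Run 1: The run returns to its start, so emit a `<polygon>` with points (Y-flipped): 64.054,25.442 129.030,25.442 129.030,34.351 64.054,34.351.

Run 2: The run is open, so emit a `<polyline>` with points (Y-flipped): 23.588,23.587 58.207,51.545 85.692,35.522 81.638,20.282 69.763,6.727 12.410,15.896.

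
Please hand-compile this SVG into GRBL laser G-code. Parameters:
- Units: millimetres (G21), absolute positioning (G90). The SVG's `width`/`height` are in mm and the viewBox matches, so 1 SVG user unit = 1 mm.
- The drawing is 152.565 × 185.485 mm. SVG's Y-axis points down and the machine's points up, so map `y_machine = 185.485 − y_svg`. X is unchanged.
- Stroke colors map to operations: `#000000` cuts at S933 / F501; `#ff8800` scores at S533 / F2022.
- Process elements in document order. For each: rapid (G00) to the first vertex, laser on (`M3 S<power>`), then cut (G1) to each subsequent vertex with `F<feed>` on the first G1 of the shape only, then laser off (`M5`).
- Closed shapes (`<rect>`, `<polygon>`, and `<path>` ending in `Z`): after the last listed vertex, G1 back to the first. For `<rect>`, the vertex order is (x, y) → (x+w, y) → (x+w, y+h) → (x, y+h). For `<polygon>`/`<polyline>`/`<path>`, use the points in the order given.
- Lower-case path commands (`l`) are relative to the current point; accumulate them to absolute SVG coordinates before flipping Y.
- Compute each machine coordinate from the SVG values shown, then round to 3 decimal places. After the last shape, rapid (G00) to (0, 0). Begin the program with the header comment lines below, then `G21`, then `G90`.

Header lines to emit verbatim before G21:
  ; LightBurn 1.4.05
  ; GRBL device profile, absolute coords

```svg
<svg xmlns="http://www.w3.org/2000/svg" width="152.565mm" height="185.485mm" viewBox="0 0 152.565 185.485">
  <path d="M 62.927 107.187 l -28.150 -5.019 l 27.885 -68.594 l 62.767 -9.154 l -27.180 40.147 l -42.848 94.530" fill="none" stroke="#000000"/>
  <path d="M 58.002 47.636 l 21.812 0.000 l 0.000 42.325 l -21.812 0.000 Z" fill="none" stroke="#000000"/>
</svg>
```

; LightBurn 1.4.05
; GRBL device profile, absolute coords
G21
G90
G00 X62.927 Y78.298
M3 S933
G1 X34.777 Y83.317 F501
G1 X62.662 Y151.911
G1 X125.429 Y161.065
G1 X98.249 Y120.918
G1 X55.401 Y26.388
M5
G00 X58.002 Y137.849
M3 S933
G1 X79.814 Y137.849 F501
G1 X79.814 Y95.524
G1 X58.002 Y95.524
G1 X58.002 Y137.849
M5
G00 X0.000 Y0.000

1 u = 1 mm; y_m = 185.485 − y.

[1] `<path>` open polyline, #000000→cut S933 F501: (62.927,78.298) → (34.777,83.317) → (62.662,151.911) → (125.429,161.065) → (98.249,120.918) → (55.401,26.388)

[2] `<path>` rectangle, #000000→cut S933 F501: (58.002,137.849) → (79.814,137.849) → (79.814,95.524) → (58.002,95.524) → (58.002,137.849) (closed)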